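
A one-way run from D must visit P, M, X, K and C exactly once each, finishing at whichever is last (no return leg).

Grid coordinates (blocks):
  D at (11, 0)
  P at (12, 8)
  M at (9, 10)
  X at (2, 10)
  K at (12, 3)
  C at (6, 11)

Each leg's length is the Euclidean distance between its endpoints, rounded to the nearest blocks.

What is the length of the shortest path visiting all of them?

19 blocks — the minimum one-way total.

There are 5! = 120 possible orderings.
D→P→M→X→K→C: 8+4+7+12+10 = 41
D→P→M→X→C→K: 8+4+7+4+10 = 33
D→P→M→K→X→C: 8+4+8+12+4 = 36
D→P→M→K→C→X: 8+4+8+10+4 = 34
D→P→M→C→X→K: 8+4+3+4+12 = 31
D→P→M→C→K→X: 8+4+3+10+12 = 37
D→P→X→M→K→C: 8+10+7+8+10 = 43
D→P→X→M→C→K: 8+10+7+3+10 = 38
D→P→X→K→M→C: 8+10+12+8+3 = 41
D→P→X→K→C→M: 8+10+12+10+3 = 43
D→P→X→C→M→K: 8+10+4+3+8 = 33
D→P→X→C→K→M: 8+10+4+10+8 = 40
D→P→K→M→X→C: 8+5+8+7+4 = 32
D→P→K→M→C→X: 8+5+8+3+4 = 28
… (106 more)
D→K→P→M→C→X: 3+5+4+3+4 = 19  ← best
The minimum is 19.
One shortest path: D → K → P → M → C → X.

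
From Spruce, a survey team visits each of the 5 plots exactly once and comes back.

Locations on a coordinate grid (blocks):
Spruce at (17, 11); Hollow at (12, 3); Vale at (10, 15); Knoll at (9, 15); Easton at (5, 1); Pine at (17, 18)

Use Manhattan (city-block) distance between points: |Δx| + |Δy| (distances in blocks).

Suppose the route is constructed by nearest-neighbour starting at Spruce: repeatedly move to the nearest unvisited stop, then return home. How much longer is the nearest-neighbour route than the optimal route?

Spruce: Pine=7, Vale=11, Knoll=12, Hollow=13, Easton=22 ⇒ Pine
Pine: Vale=10, Knoll=11, Hollow=20, Easton=29 ⇒ Vale
Vale: Knoll=1, Hollow=14, Easton=19 ⇒ Knoll
Knoll: Hollow=15, Easton=18 ⇒ Hollow
Hollow: Easton=9 ⇒ Easton
NN route Spruce → Pine → Vale → Knoll → Hollow → Easton → Spruce costs 64.
Optimal: Spruce → Hollow → Easton → Knoll → Vale → Pine → Spruce costs 58 (by enumerating all 60 distinct tours).
Excess = 64 − 58 = 6.

6 blocks longer than the optimal tour.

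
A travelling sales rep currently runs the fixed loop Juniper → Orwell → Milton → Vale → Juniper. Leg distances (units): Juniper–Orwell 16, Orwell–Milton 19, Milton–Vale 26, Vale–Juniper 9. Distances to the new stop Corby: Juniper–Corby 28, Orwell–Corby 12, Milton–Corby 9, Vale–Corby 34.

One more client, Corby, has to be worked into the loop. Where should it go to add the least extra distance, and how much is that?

Minimum extra distance: 2, inserting Corby between Orwell and Milton.

Insertion cost between consecutive stops i–j is d(i,Corby) + d(Corby,j) − d(i,j):
  between Juniper and Orwell: 28 + 12 − 16 = 24
  between Orwell and Milton: 12 + 9 − 19 = 2
  between Milton and Vale: 9 + 34 − 26 = 17
  between Vale and Juniper: 34 + 28 − 9 = 53
Cheapest insertion is between Orwell and Milton, adding 2.
New total = 70 + 2 = 72.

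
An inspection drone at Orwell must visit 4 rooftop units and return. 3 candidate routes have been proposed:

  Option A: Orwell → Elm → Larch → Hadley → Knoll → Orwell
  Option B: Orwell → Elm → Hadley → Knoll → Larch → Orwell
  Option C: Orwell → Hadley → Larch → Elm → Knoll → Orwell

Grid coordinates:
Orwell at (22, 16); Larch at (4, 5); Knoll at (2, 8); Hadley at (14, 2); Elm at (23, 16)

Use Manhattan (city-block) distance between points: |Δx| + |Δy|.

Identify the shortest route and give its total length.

Option A: 1 + 30 + 13 + 18 + 28 = 90
Option B: 1 + 23 + 18 + 5 + 29 = 76
Option C: 22 + 13 + 30 + 29 + 28 = 122

76 — Option B is the shortest.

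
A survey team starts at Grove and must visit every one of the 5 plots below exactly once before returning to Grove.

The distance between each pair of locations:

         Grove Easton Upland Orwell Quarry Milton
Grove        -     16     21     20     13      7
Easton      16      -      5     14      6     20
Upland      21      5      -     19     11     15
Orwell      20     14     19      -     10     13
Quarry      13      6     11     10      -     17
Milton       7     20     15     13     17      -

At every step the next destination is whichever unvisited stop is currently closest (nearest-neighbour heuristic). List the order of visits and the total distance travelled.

From Grove: distances to unvisited — Milton=7, Quarry=13, Easton=16, Orwell=20, Upland=21. Nearest is Milton (7).
From Milton: distances to unvisited — Orwell=13, Upland=15, Quarry=17, Easton=20. Nearest is Orwell (13).
From Orwell: distances to unvisited — Quarry=10, Easton=14, Upland=19. Nearest is Quarry (10).
From Quarry: distances to unvisited — Easton=6, Upland=11. Nearest is Easton (6).
From Easton: distances to unvisited — Upland=5. Nearest is Upland (5).
Return Upland→Grove: 21.
Total = 7 + 13 + 10 + 6 + 5 + 21 = 62.

Nearest-neighbour total = 62; route Grove → Milton → Orwell → Quarry → Easton → Upland → Grove.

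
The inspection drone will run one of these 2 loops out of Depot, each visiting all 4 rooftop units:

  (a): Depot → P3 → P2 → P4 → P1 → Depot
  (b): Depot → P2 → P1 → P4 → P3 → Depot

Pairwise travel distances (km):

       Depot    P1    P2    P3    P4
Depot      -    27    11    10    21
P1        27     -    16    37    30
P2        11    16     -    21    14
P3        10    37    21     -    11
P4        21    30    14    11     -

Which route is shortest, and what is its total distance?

(a): 10 + 21 + 14 + 30 + 27 = 102
(b): 11 + 16 + 30 + 11 + 10 = 78

Shortest is (b), total 78 km.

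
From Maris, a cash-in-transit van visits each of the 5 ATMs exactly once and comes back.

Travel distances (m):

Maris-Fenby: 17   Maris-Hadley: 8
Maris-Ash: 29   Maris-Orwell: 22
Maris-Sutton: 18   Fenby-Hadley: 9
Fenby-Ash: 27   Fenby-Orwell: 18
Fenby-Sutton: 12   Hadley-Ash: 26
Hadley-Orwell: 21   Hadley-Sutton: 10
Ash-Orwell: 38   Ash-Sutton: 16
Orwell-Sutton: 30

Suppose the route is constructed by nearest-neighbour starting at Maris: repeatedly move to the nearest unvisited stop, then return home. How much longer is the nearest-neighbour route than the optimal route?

From Maris: Hadley=8, Fenby=17, Sutton=18, Orwell=22, Ash=29 → choose Hadley (8).
From Hadley: Fenby=9, Sutton=10, Orwell=21, Ash=26 → choose Fenby (9).
From Fenby: Sutton=12, Orwell=18, Ash=27 → choose Sutton (12).
From Sutton: Ash=16, Orwell=30 → choose Ash (16).
From Ash: Orwell=38 → choose Orwell (38).
NN route Maris → Hadley → Fenby → Sutton → Ash → Orwell → Maris costs 105.
Optimal: Maris → Hadley → Sutton → Ash → Fenby → Orwell → Maris costs 101 (by enumerating all 60 distinct tours).
Excess = 105 − 101 = 4.

Excess over optimum: 4 m.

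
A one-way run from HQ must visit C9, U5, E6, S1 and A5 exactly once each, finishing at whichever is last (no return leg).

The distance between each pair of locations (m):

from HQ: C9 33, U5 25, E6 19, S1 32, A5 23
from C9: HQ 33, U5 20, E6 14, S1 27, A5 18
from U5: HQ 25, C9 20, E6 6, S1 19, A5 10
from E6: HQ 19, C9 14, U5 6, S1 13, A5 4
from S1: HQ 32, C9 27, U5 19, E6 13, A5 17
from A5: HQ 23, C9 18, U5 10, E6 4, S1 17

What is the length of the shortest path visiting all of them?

There are 5! = 120 possible orderings.
HQ → C9 → U5 → E6 → S1 → A5: 33+20+6+13+17 = 89
HQ → C9 → U5 → E6 → A5 → S1: 33+20+6+4+17 = 80
HQ → C9 → U5 → S1 → E6 → A5: 33+20+19+13+4 = 89
HQ → C9 → U5 → S1 → A5 → E6: 33+20+19+17+4 = 93
HQ → C9 → U5 → A5 → E6 → S1: 33+20+10+4+13 = 80
HQ → C9 → U5 → A5 → S1 → E6: 33+20+10+17+13 = 93
HQ → C9 → E6 → U5 → S1 → A5: 33+14+6+19+17 = 89
HQ → C9 → E6 → U5 → A5 → S1: 33+14+6+10+17 = 80
HQ → C9 → E6 → S1 → U5 → A5: 33+14+13+19+10 = 89
HQ → C9 → E6 → S1 → A5 → U5: 33+14+13+17+10 = 87
HQ → C9 → E6 → A5 → U5 → S1: 33+14+4+10+19 = 80
HQ → C9 → E6 → A5 → S1 → U5: 33+14+4+17+19 = 87
HQ → C9 → S1 → U5 → E6 → A5: 33+27+19+6+4 = 89
HQ → C9 → S1 → U5 → A5 → E6: 33+27+19+10+4 = 93
… (106 more)
HQ → U5 → E6 → S1 → A5 → C9: 25+6+13+17+18 = 79  ← best
The minimum is 79.
One shortest path: HQ → U5 → E6 → S1 → A5 → C9.

Minimum one-way distance = 79 m.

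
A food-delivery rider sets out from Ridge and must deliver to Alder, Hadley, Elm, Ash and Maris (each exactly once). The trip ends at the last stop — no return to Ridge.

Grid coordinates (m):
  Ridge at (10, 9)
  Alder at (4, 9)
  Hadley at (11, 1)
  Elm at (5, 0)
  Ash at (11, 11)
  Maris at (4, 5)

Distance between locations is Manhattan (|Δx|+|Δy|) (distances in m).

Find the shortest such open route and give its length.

Shortest open route: 29 m.

There are 5! = 120 possible orderings.
Ridge - Alder - Hadley - Elm - Ash - Maris: 6+15+7+17+13 = 58
Ridge - Alder - Hadley - Elm - Maris - Ash: 6+15+7+6+13 = 47
Ridge - Alder - Hadley - Ash - Elm - Maris: 6+15+10+17+6 = 54
Ridge - Alder - Hadley - Ash - Maris - Elm: 6+15+10+13+6 = 50
Ridge - Alder - Hadley - Maris - Elm - Ash: 6+15+11+6+17 = 55
Ridge - Alder - Hadley - Maris - Ash - Elm: 6+15+11+13+17 = 62
Ridge - Alder - Elm - Hadley - Ash - Maris: 6+10+7+10+13 = 46
Ridge - Alder - Elm - Hadley - Maris - Ash: 6+10+7+11+13 = 47
Ridge - Alder - Elm - Ash - Hadley - Maris: 6+10+17+10+11 = 54
Ridge - Alder - Elm - Ash - Maris - Hadley: 6+10+17+13+11 = 57
Ridge - Alder - Elm - Maris - Hadley - Ash: 6+10+6+11+10 = 43
Ridge - Alder - Elm - Maris - Ash - Hadley: 6+10+6+13+10 = 45
Ridge - Alder - Ash - Hadley - Elm - Maris: 6+9+10+7+6 = 38
Ridge - Alder - Ash - Hadley - Maris - Elm: 6+9+10+11+6 = 42
… (106 more)
Ridge - Ash - Alder - Maris - Elm - Hadley: 3+9+4+6+7 = 29  ← best
The minimum is 29.
One shortest path: Ridge → Ash → Alder → Maris → Elm → Hadley.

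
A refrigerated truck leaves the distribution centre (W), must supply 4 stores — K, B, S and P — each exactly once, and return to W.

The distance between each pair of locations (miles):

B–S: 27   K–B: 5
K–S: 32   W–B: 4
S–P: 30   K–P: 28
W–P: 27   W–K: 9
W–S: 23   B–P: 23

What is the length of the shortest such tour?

90 miles — the shortest possible round trip.

With 4 stops there are 4!/2 = 12 distinct round trips (a route and its reverse cost the same).
W → K → B → S → P → W: 9+5+27+30+27 = 98
W → K → B → P → S → W: 9+5+23+30+23 = 90
W → K → S → B → P → W: 9+32+27+23+27 = 118
W → K → S → P → B → W: 9+32+30+23+4 = 98
W → K → P → B → S → W: 9+28+23+27+23 = 110
W → K → P → S → B → W: 9+28+30+27+4 = 98
W → B → K → S → P → W: 4+5+32+30+27 = 98
W → B → K → P → S → W: 4+5+28+30+23 = 90
W → B → S → K → P → W: 4+27+32+28+27 = 118
W → B → P → K → S → W: 4+23+28+32+23 = 110
W → S → K → B → P → W: 23+32+5+23+27 = 110
W → S → B → K → P → W: 23+27+5+28+27 = 110
The minimum is 90.
One optimal route: W → K → B → P → S → W (or its reverse).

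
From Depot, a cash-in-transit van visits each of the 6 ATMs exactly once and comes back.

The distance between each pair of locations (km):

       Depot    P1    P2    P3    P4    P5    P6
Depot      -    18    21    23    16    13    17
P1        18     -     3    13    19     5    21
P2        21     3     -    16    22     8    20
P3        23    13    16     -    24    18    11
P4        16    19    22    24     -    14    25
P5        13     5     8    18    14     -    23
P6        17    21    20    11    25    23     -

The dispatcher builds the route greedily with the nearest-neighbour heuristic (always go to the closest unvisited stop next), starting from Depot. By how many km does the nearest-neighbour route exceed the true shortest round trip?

From Depot: P5=13, P4=16, P6=17, P1=18, P2=21, P3=23 → choose P5 (13).
From P5: P1=5, P2=8, P4=14, P3=18, P6=23 → choose P1 (5).
From P1: P2=3, P3=13, P4=19, P6=21 → choose P2 (3).
From P2: P3=16, P6=20, P4=22 → choose P3 (16).
From P3: P6=11, P4=24 → choose P6 (11).
From P6: P4=25 → choose P4 (25).
NN route Depot → P5 → P1 → P2 → P3 → P6 → P4 → Depot costs 89.
Optimal: Depot → P4 → P5 → P1 → P2 → P3 → P6 → Depot costs 82 (by enumerating all 360 distinct tours).
Excess = 89 − 82 = 7.

7 km longer than the optimal tour.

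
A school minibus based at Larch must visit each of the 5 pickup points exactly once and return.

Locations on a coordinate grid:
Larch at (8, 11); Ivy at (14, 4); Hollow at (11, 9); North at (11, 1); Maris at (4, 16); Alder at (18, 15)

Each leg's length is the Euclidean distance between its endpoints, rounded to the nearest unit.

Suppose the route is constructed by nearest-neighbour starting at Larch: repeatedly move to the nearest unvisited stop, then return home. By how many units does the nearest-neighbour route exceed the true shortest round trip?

Larch: Hollow=4, Maris=6, Ivy=9, North=10, Alder=11 ⇒ Hollow
Hollow: Ivy=6, North=8, Alder=9, Maris=10 ⇒ Ivy
Ivy: North=4, Alder=12, Maris=16 ⇒ North
North: Alder=16, Maris=17 ⇒ Alder
Alder: Maris=14 ⇒ Maris
NN route Larch → Hollow → Ivy → North → Alder → Maris → Larch costs 50.
Optimal: Larch → Hollow → North → Ivy → Alder → Maris → Larch costs 48 (by enumerating all 60 distinct tours).
Excess = 50 − 48 = 2.

The nearest-neighbour route is 2 longer than optimal.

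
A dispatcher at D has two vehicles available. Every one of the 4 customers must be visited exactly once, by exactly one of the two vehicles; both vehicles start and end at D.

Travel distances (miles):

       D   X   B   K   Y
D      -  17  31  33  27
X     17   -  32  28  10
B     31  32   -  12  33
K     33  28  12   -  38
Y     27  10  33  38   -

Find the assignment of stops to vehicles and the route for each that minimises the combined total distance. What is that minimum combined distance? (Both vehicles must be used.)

130 miles — the smallest possible combined total.

Try each way of splitting the stops between the two vehicles (each non-empty) and, for each split, find the best tour for each vehicle:
  {X} + {B, K, Y}: 34 + 105 = 139
  {B} + {X, K, Y}: 62 + 98 = 160
  {X, B} + {K, Y}: 80 + 98 = 178
  {K} + {X, B, Y}: 66 + 91 = 157
  {X, K} + {B, Y}: 78 + 91 = 169
  {B, K} + {X, Y}: 76 + 54 = 130
  … (7 splits in total)
Best: vehicle 1 D → B → K → D = 76; vehicle 2 D → X → Y → D = 54; combined 130.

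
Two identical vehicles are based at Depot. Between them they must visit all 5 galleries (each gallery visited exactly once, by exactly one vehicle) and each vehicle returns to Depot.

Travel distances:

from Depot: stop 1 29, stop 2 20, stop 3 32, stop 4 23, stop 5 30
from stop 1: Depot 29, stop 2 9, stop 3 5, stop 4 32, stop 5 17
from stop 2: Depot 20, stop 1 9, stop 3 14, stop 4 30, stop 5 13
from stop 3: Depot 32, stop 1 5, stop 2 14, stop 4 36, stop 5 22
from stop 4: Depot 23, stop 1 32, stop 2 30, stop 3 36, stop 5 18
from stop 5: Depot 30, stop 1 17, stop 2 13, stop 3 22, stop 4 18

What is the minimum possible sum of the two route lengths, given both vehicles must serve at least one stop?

132 — the smallest possible combined total.

There are 2^4 − 1 = 15 ways to divide the 5 stops into two non-empty groups. For each, the best each vehicle can do is its own shortest tour through its group:
  {stop 1} + {stop 2, stop 3, stop 4, stop 5}: 58 + 97 = 155
  {stop 2} + {stop 1, stop 3, stop 4, stop 5}: 40 + 95 = 135
  {stop 1, stop 2} + {stop 3, stop 4, stop 5}: 58 + 95 = 153
  {stop 3} + {stop 1, stop 2, stop 4, stop 5}: 64 + 87 = 151
  {stop 1, stop 3} + {stop 2, stop 4, stop 5}: 66 + 74 = 140
  {stop 2, stop 3} + {stop 1, stop 4, stop 5}: 66 + 87 = 153
  … (15 splits in total)
  {stop 4} + {stop 1, stop 2, stop 3, stop 5}: 46 + 86 = 132  ← best
Best: vehicle 1 Depot → stop 4 → Depot = 46; vehicle 2 Depot → stop 2 → stop 1 → stop 3 → stop 5 → Depot = 86; combined 132.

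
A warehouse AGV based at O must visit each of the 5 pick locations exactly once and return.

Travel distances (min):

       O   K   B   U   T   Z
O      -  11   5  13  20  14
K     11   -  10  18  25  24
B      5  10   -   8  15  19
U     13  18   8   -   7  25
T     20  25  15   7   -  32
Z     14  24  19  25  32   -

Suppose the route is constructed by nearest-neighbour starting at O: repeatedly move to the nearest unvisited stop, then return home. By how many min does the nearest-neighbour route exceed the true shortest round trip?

From O: B=5, K=11, U=13, Z=14, T=20 → choose B (5).
From B: U=8, K=10, T=15, Z=19 → choose U (8).
From U: T=7, K=18, Z=25 → choose T (7).
From T: K=25, Z=32 → choose K (25).
From K: Z=24 → choose Z (24).
NN route O → B → U → T → K → Z → O costs 83.
Optimal: O → K → B → U → T → Z → O costs 82 (by enumerating all 60 distinct tours).
Excess = 83 − 82 = 1.

1 min longer than the optimal tour.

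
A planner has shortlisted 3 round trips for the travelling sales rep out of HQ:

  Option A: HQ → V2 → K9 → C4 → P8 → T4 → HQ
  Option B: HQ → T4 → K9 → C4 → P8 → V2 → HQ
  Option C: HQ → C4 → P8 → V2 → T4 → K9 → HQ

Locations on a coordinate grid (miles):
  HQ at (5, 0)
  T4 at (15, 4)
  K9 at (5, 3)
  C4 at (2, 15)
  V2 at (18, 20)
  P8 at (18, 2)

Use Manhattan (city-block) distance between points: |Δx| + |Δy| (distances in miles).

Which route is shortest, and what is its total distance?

98 miles — Option C is the shortest.

Option A: 33 + 30 + 15 + 29 + 5 + 14 = 126
Option B: 14 + 11 + 15 + 29 + 18 + 33 = 120
Option C: 18 + 29 + 18 + 19 + 11 + 3 = 98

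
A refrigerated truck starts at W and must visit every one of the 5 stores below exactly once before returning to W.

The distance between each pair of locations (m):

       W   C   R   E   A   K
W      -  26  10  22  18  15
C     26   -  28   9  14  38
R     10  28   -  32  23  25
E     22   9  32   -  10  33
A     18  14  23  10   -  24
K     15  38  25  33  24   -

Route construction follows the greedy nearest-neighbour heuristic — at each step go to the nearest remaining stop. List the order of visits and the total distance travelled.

At W the remaining stops are R 10, K 15, A 18, E 22, C 26; go to R.
At R the remaining stops are A 23, K 25, C 28, E 32; go to A.
At A the remaining stops are E 10, C 14, K 24; go to E.
At E the remaining stops are C 9, K 33; go to C.
At C the remaining stops are K 38; go to K.
Return K→W: 15.
Total = 10 + 23 + 10 + 9 + 38 + 15 = 105.

Nearest-neighbour total = 105 m; route W → R → A → E → C → K → W.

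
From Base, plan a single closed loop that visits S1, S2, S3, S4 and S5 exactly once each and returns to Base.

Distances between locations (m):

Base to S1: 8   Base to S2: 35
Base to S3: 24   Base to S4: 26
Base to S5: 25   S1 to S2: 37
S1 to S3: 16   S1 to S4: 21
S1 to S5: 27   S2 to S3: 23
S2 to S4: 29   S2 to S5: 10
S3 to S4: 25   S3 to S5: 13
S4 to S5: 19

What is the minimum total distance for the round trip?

Minimum total distance: 102 m.

There are 60 distinct closed tours to check (reversals are equivalent).
Base-S1-S2-S3-S4-S5-Base: 8+37+23+25+19+25 = 137
Base-S1-S2-S3-S5-S4-Base: 8+37+23+13+19+26 = 126
Base-S1-S2-S4-S3-S5-Base: 8+37+29+25+13+25 = 137
Base-S1-S2-S4-S5-S3-Base: 8+37+29+19+13+24 = 130
Base-S1-S2-S5-S3-S4-Base: 8+37+10+13+25+26 = 119
Base-S1-S2-S5-S4-S3-Base: 8+37+10+19+25+24 = 123
Base-S1-S3-S2-S4-S5-Base: 8+16+23+29+19+25 = 120
Base-S1-S3-S2-S5-S4-Base: 8+16+23+10+19+26 = 102
Base-S1-S3-S4-S2-S5-Base: 8+16+25+29+10+25 = 113
Base-S1-S3-S4-S5-S2-Base: 8+16+25+19+10+35 = 113
Base-S1-S3-S5-S2-S4-Base: 8+16+13+10+29+26 = 102
Base-S1-S3-S5-S4-S2-Base: 8+16+13+19+29+35 = 120
Base-S1-S4-S2-S3-S5-Base: 8+21+29+23+13+25 = 119
Base-S1-S4-S2-S5-S3-Base: 8+21+29+10+13+24 = 105
… (46 more)
The minimum is 102.
One optimal route: Base → S1 → S3 → S2 → S5 → S4 → Base (or its reverse).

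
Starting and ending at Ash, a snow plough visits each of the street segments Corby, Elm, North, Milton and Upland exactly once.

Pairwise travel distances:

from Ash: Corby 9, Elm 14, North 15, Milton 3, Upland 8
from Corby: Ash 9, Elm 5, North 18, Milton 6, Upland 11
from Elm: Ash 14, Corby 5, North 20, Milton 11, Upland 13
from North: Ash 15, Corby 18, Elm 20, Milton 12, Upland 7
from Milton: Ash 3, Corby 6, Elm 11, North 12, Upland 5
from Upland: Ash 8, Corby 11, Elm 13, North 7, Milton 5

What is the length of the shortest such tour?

Shortest round trip = 49.

There are 60 distinct closed tours to check (reversals are equivalent).
Ash - Corby - Elm - North - Milton - Upland - Ash: 9+5+20+12+5+8 = 59
Ash - Corby - Elm - North - Upland - Milton - Ash: 9+5+20+7+5+3 = 49
Ash - Corby - Elm - Milton - North - Upland - Ash: 9+5+11+12+7+8 = 52
Ash - Corby - Elm - Milton - Upland - North - Ash: 9+5+11+5+7+15 = 52
Ash - Corby - Elm - Upland - North - Milton - Ash: 9+5+13+7+12+3 = 49
Ash - Corby - Elm - Upland - Milton - North - Ash: 9+5+13+5+12+15 = 59
Ash - Corby - North - Elm - Milton - Upland - Ash: 9+18+20+11+5+8 = 71
Ash - Corby - North - Elm - Upland - Milton - Ash: 9+18+20+13+5+3 = 68
Ash - Corby - North - Milton - Elm - Upland - Ash: 9+18+12+11+13+8 = 71
Ash - Corby - North - Milton - Upland - Elm - Ash: 9+18+12+5+13+14 = 71
Ash - Corby - North - Upland - Elm - Milton - Ash: 9+18+7+13+11+3 = 61
Ash - Corby - North - Upland - Milton - Elm - Ash: 9+18+7+5+11+14 = 64
Ash - Corby - Milton - Elm - North - Upland - Ash: 9+6+11+20+7+8 = 61
Ash - Corby - Milton - Elm - Upland - North - Ash: 9+6+11+13+7+15 = 61
… (46 more)
The minimum is 49.
One optimal route: Ash → Corby → Elm → North → Upland → Milton → Ash (or its reverse).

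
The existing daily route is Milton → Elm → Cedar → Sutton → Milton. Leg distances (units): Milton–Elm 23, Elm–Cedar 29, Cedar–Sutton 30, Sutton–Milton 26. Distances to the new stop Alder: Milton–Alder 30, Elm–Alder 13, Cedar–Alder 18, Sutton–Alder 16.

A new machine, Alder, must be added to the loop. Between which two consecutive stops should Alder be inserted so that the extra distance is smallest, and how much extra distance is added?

Minimum extra distance: 2, inserting Alder between Elm and Cedar.

Insertion cost between consecutive stops i–j is d(i,Alder) + d(Alder,j) − d(i,j):
  between Milton and Elm: 30 + 13 − 23 = 20
  between Elm and Cedar: 13 + 18 − 29 = 2
  between Cedar and Sutton: 18 + 16 − 30 = 4
  between Sutton and Milton: 16 + 30 − 26 = 20
Cheapest insertion is between Elm and Cedar, adding 2.
New total = 108 + 2 = 110.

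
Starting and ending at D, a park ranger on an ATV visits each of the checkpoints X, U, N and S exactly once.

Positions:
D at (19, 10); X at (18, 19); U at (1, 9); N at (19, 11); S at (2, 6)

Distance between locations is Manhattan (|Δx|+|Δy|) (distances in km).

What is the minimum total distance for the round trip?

Shortest round trip = 62 km.

There are 12 distinct closed tours to check (reversals are equivalent).
D - X - U - N - S - D: 10+27+20+22+21 = 100
D - X - U - S - N - D: 10+27+4+22+1 = 64
D - X - N - U - S - D: 10+9+20+4+21 = 64
D - X - N - S - U - D: 10+9+22+4+19 = 64
D - X - S - U - N - D: 10+29+4+20+1 = 64
D - X - S - N - U - D: 10+29+22+20+19 = 100
D - U - X - N - S - D: 19+27+9+22+21 = 98
D - U - X - S - N - D: 19+27+29+22+1 = 98
D - U - N - X - S - D: 19+20+9+29+21 = 98
D - U - S - X - N - D: 19+4+29+9+1 = 62
D - N - X - U - S - D: 1+9+27+4+21 = 62
D - N - U - X - S - D: 1+20+27+29+21 = 98
The minimum is 62.
One optimal route: D → U → S → X → N → D (or its reverse).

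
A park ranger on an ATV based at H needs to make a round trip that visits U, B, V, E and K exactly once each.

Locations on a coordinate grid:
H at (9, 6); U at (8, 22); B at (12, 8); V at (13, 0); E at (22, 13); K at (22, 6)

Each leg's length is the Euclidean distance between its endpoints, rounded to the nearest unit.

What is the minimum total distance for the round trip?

Minimum total distance: 61.

H → U → B → V → E → K → H: 16+15+8+16+7+13 = 75
H → U → B → V → K → E → H: 16+15+8+11+7+15 = 72
H → U → B → E → V → K → H: 16+15+11+16+11+13 = 82
H → U → B → E → K → V → H: 16+15+11+7+11+7 = 67
H → U → B → K → V → E → H: 16+15+10+11+16+15 = 83
H → U → B → K → E → V → H: 16+15+10+7+16+7 = 71
H → U → V → B → E → K → H: 16+23+8+11+7+13 = 78
H → U → V → B → K → E → H: 16+23+8+10+7+15 = 79
H → U → V → E → B → K → H: 16+23+16+11+10+13 = 89
H → U → V → E → K → B → H: 16+23+16+7+10+4 = 76
H → U → V → K → B → E → H: 16+23+11+10+11+15 = 86
H → U → V → K → E → B → H: 16+23+11+7+11+4 = 72
H → U → E → B → V → K → H: 16+17+11+8+11+13 = 76
H → U → E → B → K → V → H: 16+17+11+10+11+7 = 72
… (46 more)
H → B → U → E → K → V → H: 4+15+17+7+11+7 = 61  ← best
The minimum is 61.
One optimal route: H → B → U → E → K → V → H (or its reverse).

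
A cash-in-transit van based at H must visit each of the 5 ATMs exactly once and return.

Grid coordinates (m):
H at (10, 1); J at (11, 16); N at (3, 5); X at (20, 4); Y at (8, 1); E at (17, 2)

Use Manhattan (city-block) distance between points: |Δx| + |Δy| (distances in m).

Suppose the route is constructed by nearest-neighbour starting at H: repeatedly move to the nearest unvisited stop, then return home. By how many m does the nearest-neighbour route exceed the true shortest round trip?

H: Y=2, E=8, N=11, X=13, J=16 ⇒ Y
Y: N=9, E=10, X=15, J=18 ⇒ N
N: E=17, X=18, J=19 ⇒ E
E: X=5, J=20 ⇒ X
X: J=21 ⇒ J
NN route H → Y → N → E → X → J → H costs 70.
Optimal: H → Y → N → J → X → E → H costs 64 (by enumerating all 60 distinct tours).
Excess = 70 − 64 = 6.

Excess over optimum: 6 m.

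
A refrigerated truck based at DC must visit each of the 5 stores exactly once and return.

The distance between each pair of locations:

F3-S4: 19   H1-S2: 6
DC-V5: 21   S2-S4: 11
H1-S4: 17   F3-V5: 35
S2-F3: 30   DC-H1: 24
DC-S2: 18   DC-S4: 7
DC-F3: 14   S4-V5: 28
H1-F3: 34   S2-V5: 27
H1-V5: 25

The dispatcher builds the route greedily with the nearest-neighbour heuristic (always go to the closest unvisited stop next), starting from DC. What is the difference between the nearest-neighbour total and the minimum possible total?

From DC: S4=7, F3=14, S2=18, V5=21, H1=24 → choose S4 (7).
From S4: S2=11, H1=17, F3=19, V5=28 → choose S2 (11).
From S2: H1=6, V5=27, F3=30 → choose H1 (6).
From H1: V5=25, F3=34 → choose V5 (25).
From V5: F3=35 → choose F3 (35).
NN route DC → S4 → S2 → H1 → V5 → F3 → DC costs 98.
Optimal: DC → F3 → S4 → S2 → H1 → V5 → DC costs 96 (by enumerating all 60 distinct tours).
Excess = 98 − 96 = 2.

2 longer than the optimal tour.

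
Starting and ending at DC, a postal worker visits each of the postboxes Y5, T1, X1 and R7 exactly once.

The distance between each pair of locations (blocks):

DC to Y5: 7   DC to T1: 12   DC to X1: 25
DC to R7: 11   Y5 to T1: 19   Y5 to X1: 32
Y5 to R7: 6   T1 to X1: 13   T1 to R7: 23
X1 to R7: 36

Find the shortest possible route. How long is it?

Shortest round trip = 74 blocks.

There are 12 distinct closed tours to check (reversals are equivalent).
DC→Y5→T1→X1→R7→DC: 7+19+13+36+11 = 86
DC→Y5→T1→R7→X1→DC: 7+19+23+36+25 = 110
DC→Y5→X1→T1→R7→DC: 7+32+13+23+11 = 86
DC→Y5→X1→R7→T1→DC: 7+32+36+23+12 = 110
DC→Y5→R7→T1→X1→DC: 7+6+23+13+25 = 74
DC→Y5→R7→X1→T1→DC: 7+6+36+13+12 = 74
DC→T1→Y5→X1→R7→DC: 12+19+32+36+11 = 110
DC→T1→Y5→R7→X1→DC: 12+19+6+36+25 = 98
DC→T1→X1→Y5→R7→DC: 12+13+32+6+11 = 74
DC→T1→R7→Y5→X1→DC: 12+23+6+32+25 = 98
DC→X1→Y5→T1→R7→DC: 25+32+19+23+11 = 110
DC→X1→T1→Y5→R7→DC: 25+13+19+6+11 = 74
The minimum is 74.
One optimal route: DC → Y5 → R7 → T1 → X1 → DC (or its reverse).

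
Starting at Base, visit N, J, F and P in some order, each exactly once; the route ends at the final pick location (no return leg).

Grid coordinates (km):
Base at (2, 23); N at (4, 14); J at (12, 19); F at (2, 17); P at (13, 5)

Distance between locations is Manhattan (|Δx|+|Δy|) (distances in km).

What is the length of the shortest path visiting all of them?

There are 4! = 24 possible orderings.
Base - N - J - F - P: 11+13+12+23 = 59
Base - N - J - P - F: 11+13+15+23 = 62
Base - N - F - J - P: 11+5+12+15 = 43
Base - N - F - P - J: 11+5+23+15 = 54
Base - N - P - J - F: 11+18+15+12 = 56
Base - N - P - F - J: 11+18+23+12 = 64
Base - J - N - F - P: 14+13+5+23 = 55
Base - J - N - P - F: 14+13+18+23 = 68
Base - J - F - N - P: 14+12+5+18 = 49
Base - J - F - P - N: 14+12+23+18 = 67
Base - J - P - N - F: 14+15+18+5 = 52
Base - J - P - F - N: 14+15+23+5 = 57
Base - F - N - J - P: 6+5+13+15 = 39
Base - F - N - P - J: 6+5+18+15 = 44
… (10 more)
The minimum is 39.
One shortest path: Base → F → N → J → P.

39 km — the minimum one-way total.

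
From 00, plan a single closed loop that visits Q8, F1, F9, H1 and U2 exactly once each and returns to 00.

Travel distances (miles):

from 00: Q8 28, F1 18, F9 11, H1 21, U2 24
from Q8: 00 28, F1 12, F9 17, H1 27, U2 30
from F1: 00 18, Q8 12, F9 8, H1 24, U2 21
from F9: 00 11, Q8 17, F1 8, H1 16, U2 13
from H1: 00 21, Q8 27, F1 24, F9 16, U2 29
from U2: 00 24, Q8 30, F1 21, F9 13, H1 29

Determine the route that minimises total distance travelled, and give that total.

105 miles — the shortest possible round trip.

With 5 stops there are 5!/2 = 60 distinct round trips (a route and its reverse cost the same).
00-Q8-F1-F9-H1-U2-00: 28+12+8+16+29+24 = 117
00-Q8-F1-F9-U2-H1-00: 28+12+8+13+29+21 = 111
00-Q8-F1-H1-F9-U2-00: 28+12+24+16+13+24 = 117
00-Q8-F1-H1-U2-F9-00: 28+12+24+29+13+11 = 117
00-Q8-F1-U2-F9-H1-00: 28+12+21+13+16+21 = 111
00-Q8-F1-U2-H1-F9-00: 28+12+21+29+16+11 = 117
00-Q8-F9-F1-H1-U2-00: 28+17+8+24+29+24 = 130
00-Q8-F9-F1-U2-H1-00: 28+17+8+21+29+21 = 124
00-Q8-F9-H1-F1-U2-00: 28+17+16+24+21+24 = 130
00-Q8-F9-H1-U2-F1-00: 28+17+16+29+21+18 = 129
00-Q8-F9-U2-F1-H1-00: 28+17+13+21+24+21 = 124
00-Q8-F9-U2-H1-F1-00: 28+17+13+29+24+18 = 129
00-Q8-H1-F1-F9-U2-00: 28+27+24+8+13+24 = 124
00-Q8-H1-F1-U2-F9-00: 28+27+24+21+13+11 = 124
… (46 more)
00-F9-U2-F1-Q8-H1-00: 11+13+21+12+27+21 = 105  ← best
The minimum is 105.
One optimal route: 00 → F9 → U2 → F1 → Q8 → H1 → 00 (or its reverse).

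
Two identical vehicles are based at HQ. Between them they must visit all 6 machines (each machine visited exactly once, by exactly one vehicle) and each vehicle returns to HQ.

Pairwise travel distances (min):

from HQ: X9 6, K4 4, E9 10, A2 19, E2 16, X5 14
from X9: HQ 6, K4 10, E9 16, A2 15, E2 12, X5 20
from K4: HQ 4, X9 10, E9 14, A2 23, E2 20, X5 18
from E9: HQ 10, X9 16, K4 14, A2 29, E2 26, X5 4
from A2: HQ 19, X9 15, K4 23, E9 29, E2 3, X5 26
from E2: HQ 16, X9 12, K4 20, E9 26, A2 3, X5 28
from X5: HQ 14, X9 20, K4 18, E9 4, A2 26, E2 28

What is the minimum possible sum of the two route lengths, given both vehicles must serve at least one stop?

69 min — the smallest possible combined total.

There are 2^5 − 1 = 31 ways to divide the 6 stops into two non-empty groups. For each, the best each vehicle can do is its own shortest tour through its group:
  {X9} + {K4, E9, A2, E2, X5}: 12 + 67 = 79
  {K4} + {X9, E9, A2, E2, X5}: 8 + 61 = 69
  {X9, K4} + {E9, A2, E2, X5}: 20 + 59 = 79
  {E9} + {X9, K4, A2, E2, X5}: 20 + 69 = 89
  {X9, E9} + {K4, A2, E2, X5}: 32 + 67 = 99
  {K4, E9} + {X9, A2, E2, X5}: 28 + 61 = 89
  … (31 splits in total)
Best: vehicle 1 HQ → K4 → HQ = 8; vehicle 2 HQ → X9 → E2 → A2 → X5 → E9 → HQ = 61; combined 69.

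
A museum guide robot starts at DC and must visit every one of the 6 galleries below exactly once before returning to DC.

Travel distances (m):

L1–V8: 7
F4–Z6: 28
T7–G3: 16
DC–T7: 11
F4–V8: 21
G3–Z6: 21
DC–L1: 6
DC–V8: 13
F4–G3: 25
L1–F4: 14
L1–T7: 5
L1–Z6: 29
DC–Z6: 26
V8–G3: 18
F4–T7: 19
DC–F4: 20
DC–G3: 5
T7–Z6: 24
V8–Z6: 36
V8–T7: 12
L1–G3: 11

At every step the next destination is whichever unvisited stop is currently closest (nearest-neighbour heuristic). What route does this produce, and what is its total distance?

108 m along DC → G3 → L1 → T7 → V8 → F4 → Z6 → DC.

From DC: distances to unvisited — G3=5, L1=6, T7=11, V8=13, F4=20, Z6=26. Nearest is G3 (5).
From G3: distances to unvisited — L1=11, T7=16, V8=18, Z6=21, F4=25. Nearest is L1 (11).
From L1: distances to unvisited — T7=5, V8=7, F4=14, Z6=29. Nearest is T7 (5).
From T7: distances to unvisited — V8=12, F4=19, Z6=24. Nearest is V8 (12).
From V8: distances to unvisited — F4=21, Z6=36. Nearest is F4 (21).
From F4: distances to unvisited — Z6=28. Nearest is Z6 (28).
Return Z6→DC: 26.
Total = 5 + 11 + 5 + 12 + 21 + 28 + 26 = 108.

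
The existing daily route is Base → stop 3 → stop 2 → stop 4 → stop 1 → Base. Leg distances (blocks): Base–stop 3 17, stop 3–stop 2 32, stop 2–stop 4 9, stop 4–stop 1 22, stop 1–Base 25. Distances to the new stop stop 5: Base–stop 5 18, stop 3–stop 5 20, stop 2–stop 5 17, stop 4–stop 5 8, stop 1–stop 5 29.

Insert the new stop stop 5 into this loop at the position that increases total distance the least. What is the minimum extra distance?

+5 blocks — insert stop 5 between stop 3 and stop 2.

Insertion cost between consecutive stops i–j is d(i,stop 5) + d(stop 5,j) − d(i,j):
  between Base and stop 3: 18 + 20 − 17 = 21
  between stop 3 and stop 2: 20 + 17 − 32 = 5
  between stop 2 and stop 4: 17 + 8 − 9 = 16
  between stop 4 and stop 1: 8 + 29 − 22 = 15
  between stop 1 and Base: 29 + 18 − 25 = 22
Cheapest insertion is between stop 3 and stop 2, adding 5.
New total = 105 + 5 = 110.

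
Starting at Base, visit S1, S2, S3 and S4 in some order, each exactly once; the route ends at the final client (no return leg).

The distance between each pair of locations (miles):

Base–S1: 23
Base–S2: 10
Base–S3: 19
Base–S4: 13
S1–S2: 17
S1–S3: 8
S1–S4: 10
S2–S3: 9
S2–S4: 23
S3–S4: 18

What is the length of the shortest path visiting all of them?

37 miles — the minimum one-way total.

There are 4! = 24 possible orderings.
Base→S1→S2→S3→S4: 23+17+9+18 = 67
Base→S1→S2→S4→S3: 23+17+23+18 = 81
Base→S1→S3→S2→S4: 23+8+9+23 = 63
Base→S1→S3→S4→S2: 23+8+18+23 = 72
Base→S1→S4→S2→S3: 23+10+23+9 = 65
Base→S1→S4→S3→S2: 23+10+18+9 = 60
Base→S2→S1→S3→S4: 10+17+8+18 = 53
Base→S2→S1→S4→S3: 10+17+10+18 = 55
Base→S2→S3→S1→S4: 10+9+8+10 = 37
Base→S2→S3→S4→S1: 10+9+18+10 = 47
Base→S2→S4→S1→S3: 10+23+10+8 = 51
Base→S2→S4→S3→S1: 10+23+18+8 = 59
Base→S3→S1→S2→S4: 19+8+17+23 = 67
Base→S3→S1→S4→S2: 19+8+10+23 = 60
… (10 more)
The minimum is 37.
One shortest path: Base → S2 → S3 → S1 → S4.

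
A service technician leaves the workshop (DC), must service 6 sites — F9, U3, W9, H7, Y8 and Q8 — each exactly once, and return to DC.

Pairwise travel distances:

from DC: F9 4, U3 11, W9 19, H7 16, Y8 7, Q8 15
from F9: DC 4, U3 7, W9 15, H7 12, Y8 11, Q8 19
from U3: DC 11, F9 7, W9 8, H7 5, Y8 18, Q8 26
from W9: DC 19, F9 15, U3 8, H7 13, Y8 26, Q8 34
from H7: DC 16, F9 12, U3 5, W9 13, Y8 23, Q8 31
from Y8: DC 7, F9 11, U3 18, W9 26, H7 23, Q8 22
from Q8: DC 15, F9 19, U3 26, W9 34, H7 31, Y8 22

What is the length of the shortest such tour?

Shortest round trip = 92.

With 6 stops there are 6!/2 = 360 distinct round trips (a route and its reverse cost the same).
DC - F9 - U3 - W9 - H7 - Y8 - Q8 - DC: 4+7+8+13+23+22+15 = 92
DC - F9 - U3 - W9 - H7 - Q8 - Y8 - DC: 4+7+8+13+31+22+7 = 92
DC - F9 - U3 - W9 - Y8 - H7 - Q8 - DC: 4+7+8+26+23+31+15 = 114
DC - F9 - U3 - W9 - Y8 - Q8 - H7 - DC: 4+7+8+26+22+31+16 = 114
DC - F9 - U3 - W9 - Q8 - H7 - Y8 - DC: 4+7+8+34+31+23+7 = 114
DC - F9 - U3 - W9 - Q8 - Y8 - H7 - DC: 4+7+8+34+22+23+16 = 114
DC - F9 - U3 - H7 - W9 - Y8 - Q8 - DC: 4+7+5+13+26+22+15 = 92
DC - F9 - U3 - H7 - W9 - Q8 - Y8 - DC: 4+7+5+13+34+22+7 = 92
… (352 more)
The minimum is 92.
One optimal route: DC → F9 → U3 → W9 → H7 → Y8 → Q8 → DC (or its reverse).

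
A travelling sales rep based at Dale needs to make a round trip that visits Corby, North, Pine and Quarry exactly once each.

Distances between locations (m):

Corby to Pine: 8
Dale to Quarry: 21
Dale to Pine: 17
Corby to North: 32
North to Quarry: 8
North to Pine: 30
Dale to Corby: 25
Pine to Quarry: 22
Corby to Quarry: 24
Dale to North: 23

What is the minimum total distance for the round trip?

Shortest round trip = 80 m.

There are 12 distinct closed tours to check (reversals are equivalent).
Dale → Corby → North → Pine → Quarry → Dale: 25+32+30+22+21 = 130
Dale → Corby → North → Quarry → Pine → Dale: 25+32+8+22+17 = 104
Dale → Corby → Pine → North → Quarry → Dale: 25+8+30+8+21 = 92
Dale → Corby → Pine → Quarry → North → Dale: 25+8+22+8+23 = 86
Dale → Corby → Quarry → North → Pine → Dale: 25+24+8+30+17 = 104
Dale → Corby → Quarry → Pine → North → Dale: 25+24+22+30+23 = 124
Dale → North → Corby → Pine → Quarry → Dale: 23+32+8+22+21 = 106
Dale → North → Corby → Quarry → Pine → Dale: 23+32+24+22+17 = 118
Dale → North → Pine → Corby → Quarry → Dale: 23+30+8+24+21 = 106
Dale → North → Quarry → Corby → Pine → Dale: 23+8+24+8+17 = 80
Dale → Pine → Corby → North → Quarry → Dale: 17+8+32+8+21 = 86
Dale → Pine → North → Corby → Quarry → Dale: 17+30+32+24+21 = 124
The minimum is 80.
One optimal route: Dale → North → Quarry → Corby → Pine → Dale (or its reverse).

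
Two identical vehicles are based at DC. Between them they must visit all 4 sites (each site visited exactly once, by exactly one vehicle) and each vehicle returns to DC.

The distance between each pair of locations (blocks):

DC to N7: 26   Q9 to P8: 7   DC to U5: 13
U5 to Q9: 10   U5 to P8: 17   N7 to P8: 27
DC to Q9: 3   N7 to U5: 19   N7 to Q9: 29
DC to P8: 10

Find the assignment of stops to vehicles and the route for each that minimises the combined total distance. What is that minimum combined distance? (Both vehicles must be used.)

75 blocks — the smallest possible combined total.

Check every non-empty split of the stops between the two vehicles; for each half take its own optimal tour:
  {N7} + {U5, Q9, P8}: 52 + 40 = 92
  {U5} + {N7, Q9, P8}: 26 + 63 = 89
  {N7, U5} + {Q9, P8}: 58 + 20 = 78
  {Q9} + {N7, U5, P8}: 6 + 69 = 75
  {N7, Q9} + {U5, P8}: 58 + 40 = 98
  {U5, Q9} + {N7, P8}: 26 + 63 = 89
  … (7 splits in total)
Best: vehicle 1 DC → Q9 → DC = 6; vehicle 2 DC → U5 → N7 → P8 → DC = 69; combined 75.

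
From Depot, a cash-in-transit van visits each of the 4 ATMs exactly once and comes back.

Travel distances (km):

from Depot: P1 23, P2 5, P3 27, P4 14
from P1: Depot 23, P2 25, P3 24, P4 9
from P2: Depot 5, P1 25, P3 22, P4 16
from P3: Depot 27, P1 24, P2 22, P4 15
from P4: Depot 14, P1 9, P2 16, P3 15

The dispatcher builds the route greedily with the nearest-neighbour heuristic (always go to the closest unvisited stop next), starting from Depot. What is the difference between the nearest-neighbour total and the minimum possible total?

7 km longer than the optimal tour.

Depot: P2=5, P4=14, P1=23, P3=27 ⇒ P2
P2: P4=16, P3=22, P1=25 ⇒ P4
P4: P1=9, P3=15 ⇒ P1
P1: P3=24 ⇒ P3
NN route Depot → P2 → P4 → P1 → P3 → Depot costs 81.
Optimal: Depot → P1 → P4 → P3 → P2 → Depot costs 74 (by enumerating all 12 distinct tours).
Excess = 81 − 74 = 7.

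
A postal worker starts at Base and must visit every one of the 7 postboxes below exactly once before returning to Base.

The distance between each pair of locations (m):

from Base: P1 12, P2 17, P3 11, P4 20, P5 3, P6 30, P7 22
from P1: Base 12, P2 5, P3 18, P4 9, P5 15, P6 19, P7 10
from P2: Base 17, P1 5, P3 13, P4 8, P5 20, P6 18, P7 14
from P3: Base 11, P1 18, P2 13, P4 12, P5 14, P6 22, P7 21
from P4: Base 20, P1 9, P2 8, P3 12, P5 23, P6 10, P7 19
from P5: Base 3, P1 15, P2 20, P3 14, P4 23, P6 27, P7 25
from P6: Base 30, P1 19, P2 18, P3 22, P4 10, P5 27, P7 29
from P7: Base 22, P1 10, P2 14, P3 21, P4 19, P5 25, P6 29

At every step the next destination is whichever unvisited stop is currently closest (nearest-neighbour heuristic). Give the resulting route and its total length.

From Base: distances to unvisited — P5=3, P3=11, P1=12, P2=17, P4=20, P7=22, P6=30. Nearest is P5 (3).
From P5: distances to unvisited — P3=14, P1=15, P2=20, P4=23, P7=25, P6=27. Nearest is P3 (14).
From P3: distances to unvisited — P4=12, P2=13, P1=18, P7=21, P6=22. Nearest is P4 (12).
From P4: distances to unvisited — P2=8, P1=9, P6=10, P7=19. Nearest is P2 (8).
From P2: distances to unvisited — P1=5, P7=14, P6=18. Nearest is P1 (5).
From P1: distances to unvisited — P7=10, P6=19. Nearest is P7 (10).
From P7: distances to unvisited — P6=29. Nearest is P6 (29).
Return P6→Base: 30.
Total = 3 + 14 + 12 + 8 + 5 + 10 + 29 + 30 = 111.

Total distance 111 m via the nearest-neighbour route Base → P5 → P3 → P4 → P2 → P1 → P7 → P6 → Base.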